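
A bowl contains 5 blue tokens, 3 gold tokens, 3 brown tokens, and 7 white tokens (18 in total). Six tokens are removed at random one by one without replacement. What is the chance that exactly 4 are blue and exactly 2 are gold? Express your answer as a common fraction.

Unordered draws without replacement: count favorable combinations over C(18,6).
Favorable = C(5,4) · C(3,2) · C(3,0) · C(7,0) = 15; total = C(18,6) = 18564.
P = 15/18564 = 5/6188 ≈ 0.0008.

5/6188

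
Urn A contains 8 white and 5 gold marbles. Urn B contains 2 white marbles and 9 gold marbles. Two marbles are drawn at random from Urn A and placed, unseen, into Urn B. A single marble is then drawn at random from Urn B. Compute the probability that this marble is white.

42/169

Condition on how many of the transferred marbles are white (from Urn A: 8 white of 13; then Urn B has 13 total).
  0 white: C(8,0)C(5,2)/C(13,2) = 5/39; then P = 2/13
  1 white: C(8,1)C(5,1)/C(13,2) = 20/39; then P = 3/13
  2 white: C(8,2)C(5,0)/C(13,2) = 14/39; then P = 4/13
P(white from Urn B) = 42/169 ≈ 0.2485.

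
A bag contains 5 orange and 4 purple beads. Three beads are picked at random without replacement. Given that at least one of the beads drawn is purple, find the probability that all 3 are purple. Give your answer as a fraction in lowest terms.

P(all 3 purple) = C(4,3)/C(9,3) = 1/21; P(at least one purple) = 1 − C(5,3)/C(9,3) = 37/42.
Since 'all 3 purple' ⊆ 'at least one purple', P(all 3 | at least one) = 1/21 / 37/42 = 2/37 ≈ 0.0541.

2/37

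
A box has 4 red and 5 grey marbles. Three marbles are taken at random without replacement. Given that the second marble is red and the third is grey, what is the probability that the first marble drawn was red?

P(first=red and the second marble is red and the third is grey) = (4/9)·(3/8)·(5/7) = 5/42.
P(E) = Σ over first color = 5/42 + 10/63 = 5/18.
By Bayes, P(first=red | E) = 5/42 / 5/18 = 3/7 ≈ 0.4286.

3/7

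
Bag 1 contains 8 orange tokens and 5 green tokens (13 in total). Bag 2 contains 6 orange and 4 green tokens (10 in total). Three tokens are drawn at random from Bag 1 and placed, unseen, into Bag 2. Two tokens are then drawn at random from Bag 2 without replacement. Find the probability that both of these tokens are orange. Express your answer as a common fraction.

Condition on how many of the transferred tokens are orange (from Bag 1: 8 orange of 13; then Bag 2 has 13 total).
  0 orange: C(8,0)C(5,3)/C(13,3) = 5/143; then P = C(6,2)/C(13,2) = 5/26
  1 orange: C(8,1)C(5,2)/C(13,3) = 40/143; then P = C(7,2)/C(13,2) = 7/26
  2 orange: C(8,2)C(5,1)/C(13,3) = 70/143; then P = C(8,2)/C(13,2) = 14/39
  3 orange: C(8,3)C(5,0)/C(13,3) = 28/143; then P = C(9,2)/C(13,2) = 6/13
P(both orange) = 353/1014 ≈ 0.3481.

353/1014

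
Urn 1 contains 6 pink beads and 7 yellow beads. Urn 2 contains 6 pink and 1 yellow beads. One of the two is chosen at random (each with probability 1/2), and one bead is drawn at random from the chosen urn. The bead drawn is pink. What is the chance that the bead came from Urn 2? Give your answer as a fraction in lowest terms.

P(pink | Urn 1) = 6/13; P(pink | Urn 2) = 6/7.
P(pink) = 1/2·6/13 + 1/2·6/7 = 60/91.
By Bayes' rule, P(Urn 2 | pink) = 3/7 / 60/91 = 13/20 ≈ 0.6500.

13/20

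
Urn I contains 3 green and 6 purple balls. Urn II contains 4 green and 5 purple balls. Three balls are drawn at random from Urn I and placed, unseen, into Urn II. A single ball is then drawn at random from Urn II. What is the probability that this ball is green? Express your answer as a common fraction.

Condition on how many of the transferred balls are green (from Urn I: 3 green of 9; then Urn II has 12 total).
  0 green: C(3,0)C(6,3)/C(9,3) = 5/21; then P = 4/12
  1 green: C(3,1)C(6,2)/C(9,3) = 15/28; then P = 5/12
  2 green: C(3,2)C(6,1)/C(9,3) = 3/14; then P = 6/12
  3 green: C(3,3)C(6,0)/C(9,3) = 1/84; then P = 7/12
P(green from Urn II) = 5/12 ≈ 0.4167.

5/12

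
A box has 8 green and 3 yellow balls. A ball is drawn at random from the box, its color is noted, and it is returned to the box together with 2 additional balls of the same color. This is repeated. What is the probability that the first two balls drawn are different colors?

48/143

Either green then yellow, or yellow then green; after the first draw the total is 13.
P = (8/11)·(3/13) + (3/11)·(8/13) = 48/143 ≈ 0.3357.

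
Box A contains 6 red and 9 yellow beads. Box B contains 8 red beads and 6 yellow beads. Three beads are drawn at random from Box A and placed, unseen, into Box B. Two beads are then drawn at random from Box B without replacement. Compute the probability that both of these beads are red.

1331/4760

Condition on how many of the transferred beads are red (from Box A: 6 red of 15; then Box B has 17 total).
  0 red: C(6,0)C(9,3)/C(15,3) = 12/65; then P = C(8,2)/C(17,2) = 7/34
  1 red: C(6,1)C(9,2)/C(15,3) = 216/455; then P = C(9,2)/C(17,2) = 9/34
  2 red: C(6,2)C(9,1)/C(15,3) = 27/91; then P = C(10,2)/C(17,2) = 45/136
  3 red: C(6,3)C(9,0)/C(15,3) = 4/91; then P = C(11,2)/C(17,2) = 55/136
P(both red) = 1331/4760 ≈ 0.2796.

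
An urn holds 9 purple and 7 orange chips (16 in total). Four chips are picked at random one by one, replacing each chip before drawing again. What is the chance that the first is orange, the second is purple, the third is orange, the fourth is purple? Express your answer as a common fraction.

3969/65536

Multiply the conditional probability of each draw in order, with replacement (the composition resets each draw).
P = (7/16) · (9/16) · (7/16) · (9/16) = 3969/65536 ≈ 0.0606.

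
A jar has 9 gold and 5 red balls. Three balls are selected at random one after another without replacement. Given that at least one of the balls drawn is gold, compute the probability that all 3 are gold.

14/59

P(all 3 gold) = C(9,3)/C(14,3) = 3/13; P(at least one gold) = 1 − C(5,3)/C(14,3) = 177/182.
Since 'all 3 gold' ⊆ 'at least one gold', P(all 3 | at least one) = 3/13 / 177/182 = 14/59 ≈ 0.2373.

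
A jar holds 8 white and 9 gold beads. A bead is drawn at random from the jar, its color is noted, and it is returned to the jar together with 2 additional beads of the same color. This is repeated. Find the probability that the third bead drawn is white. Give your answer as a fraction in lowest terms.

Sum over the four possibilities for the first two draws (white/not-white each), tracking how the white count and total change by +2 per draw.
P(third is white) = 8/17 ≈ 0.4706. (In a Pólya urn every draw has the same marginal probability 8/17.)

8/17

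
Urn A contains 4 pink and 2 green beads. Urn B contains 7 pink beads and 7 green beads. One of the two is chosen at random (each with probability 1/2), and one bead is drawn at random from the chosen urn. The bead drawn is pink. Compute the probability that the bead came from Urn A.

4/7

P(pink | Urn A) = 2/3; P(pink | Urn B) = 1/2.
P(pink) = 1/2·2/3 + 1/2·1/2 = 7/12.
By Bayes' rule, P(Urn A | pink) = 1/3 / 7/12 = 4/7 ≈ 0.5714.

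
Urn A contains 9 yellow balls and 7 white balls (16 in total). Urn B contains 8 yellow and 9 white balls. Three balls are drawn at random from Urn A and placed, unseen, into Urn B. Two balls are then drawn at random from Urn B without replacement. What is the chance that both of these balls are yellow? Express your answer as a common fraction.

106/475

Condition on how many of the transferred balls are yellow (from Urn A: 9 yellow of 16; then Urn B has 20 total).
  0 yellow: C(9,0)C(7,3)/C(16,3) = 1/16; then P = C(8,2)/C(20,2) = 14/95
  1 yellow: C(9,1)C(7,2)/C(16,3) = 27/80; then P = C(9,2)/C(20,2) = 18/95
  2 yellow: C(9,2)C(7,1)/C(16,3) = 9/20; then P = C(10,2)/C(20,2) = 9/38
  3 yellow: C(9,3)C(7,0)/C(16,3) = 3/20; then P = C(11,2)/C(20,2) = 11/38
P(both yellow) = 106/475 ≈ 0.2232.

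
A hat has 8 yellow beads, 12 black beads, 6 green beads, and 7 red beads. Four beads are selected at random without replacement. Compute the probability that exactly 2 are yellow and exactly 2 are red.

Unordered draws without replacement: count favorable combinations over C(33,4).
Favorable = C(8,2) · C(12,0) · C(6,0) · C(7,2) = 588; total = C(33,4) = 40920.
P = 588/40920 = 49/3410 ≈ 0.0144.

49/3410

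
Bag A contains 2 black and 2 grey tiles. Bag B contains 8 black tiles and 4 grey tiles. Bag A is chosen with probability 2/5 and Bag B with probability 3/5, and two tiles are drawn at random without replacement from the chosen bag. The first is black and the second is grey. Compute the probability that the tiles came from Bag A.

P(E | Bag A) = 1/3; P(E | Bag B) = 8/33.
P(E) = 2/5·1/3 + 3/5·8/33 = 46/165.
By Bayes' rule, P(Bag A | E) = 2/15 / 46/165 = 11/23 ≈ 0.4783.

11/23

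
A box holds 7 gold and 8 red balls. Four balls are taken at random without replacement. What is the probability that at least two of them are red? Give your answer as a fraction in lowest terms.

Sum the hypergeometric tail for j = 2,…,4 red balls.
Favorable = C(8,2)·C(7,2) + C(8,3)·C(7,1) + C(8,4)·C(7,0) = 1050; total = C(15,4) = 1365.
P = 1050/1365 = 10/13 ≈ 0.7692.

10/13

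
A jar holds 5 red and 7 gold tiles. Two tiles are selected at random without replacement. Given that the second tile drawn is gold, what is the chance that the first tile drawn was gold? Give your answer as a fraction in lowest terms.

6/11

P(first=gold and the second tile drawn is gold) = (7/12)·(6/11) = 7/22.
P(the second tile drawn is gold) = Σ over first color = 35/132 + 7/22 = 7/12.
By Bayes, P(first=gold | the second tile drawn is gold) = 7/22 / 7/12 = 6/11 ≈ 0.5455.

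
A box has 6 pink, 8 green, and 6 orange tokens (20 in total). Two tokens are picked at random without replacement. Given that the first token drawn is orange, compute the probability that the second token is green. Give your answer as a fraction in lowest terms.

After removing 1 orange, the box has 8 green out of 19 remaining.
P(second is green | given) = 8/19 ≈ 0.4211.

8/19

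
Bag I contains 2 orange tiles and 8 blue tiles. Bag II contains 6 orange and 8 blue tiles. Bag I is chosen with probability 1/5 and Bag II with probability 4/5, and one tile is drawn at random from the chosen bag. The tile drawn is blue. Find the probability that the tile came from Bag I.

7/27

P(blue | Bag I) = 4/5; P(blue | Bag II) = 4/7.
P(blue) = 1/5·4/5 + 4/5·4/7 = 108/175.
By Bayes' rule, P(Bag I | blue) = 4/25 / 108/175 = 7/27 ≈ 0.2593.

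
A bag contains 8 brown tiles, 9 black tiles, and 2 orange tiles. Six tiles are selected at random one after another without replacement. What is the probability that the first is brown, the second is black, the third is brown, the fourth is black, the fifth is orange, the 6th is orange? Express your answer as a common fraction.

2/4845

Multiply the conditional probability of each draw in order, without replacement, so each draw removes one from its color and from the total.
P = (8/19) · (9/18) · (7/17) · (8/16) · (2/15) · (1/14) = 2/4845 ≈ 0.0004.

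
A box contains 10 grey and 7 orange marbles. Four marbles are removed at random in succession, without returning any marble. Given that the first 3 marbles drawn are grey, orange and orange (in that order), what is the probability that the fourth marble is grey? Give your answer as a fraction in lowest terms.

9/14

After removing 1 grey, 2 orange, the box has 9 grey out of 14 remaining.
P(fourth is grey | given) = 9/14 ≈ 0.6429.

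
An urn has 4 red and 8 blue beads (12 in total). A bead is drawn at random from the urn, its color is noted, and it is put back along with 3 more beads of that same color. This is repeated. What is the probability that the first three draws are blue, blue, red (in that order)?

Track the composition after each reinforcement of +3.
P = (8/12) · (11/15) · (4/18) = 44/405 ≈ 0.1086.

44/405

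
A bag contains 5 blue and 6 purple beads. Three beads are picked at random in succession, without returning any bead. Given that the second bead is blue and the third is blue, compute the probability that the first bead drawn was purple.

2/3

P(first=purple and the second bead is blue and the third is blue) = (6/11)·(5/10)·(4/9) = 4/33.
P(E) = Σ over first color = 2/33 + 4/33 = 2/11.
By Bayes, P(first=purple | E) = 4/33 / 2/11 = 2/3 ≈ 0.6667.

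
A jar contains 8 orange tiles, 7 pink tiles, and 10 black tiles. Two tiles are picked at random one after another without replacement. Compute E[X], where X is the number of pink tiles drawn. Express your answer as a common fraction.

By linearity of expectation, E[X] = Σ P(draw i is pink); by symmetry each draw (even without replacement) has P(pink) = 7/25.
E[X] = 2 · 7/25 = 14/25 ≈ 0.5600.

14/25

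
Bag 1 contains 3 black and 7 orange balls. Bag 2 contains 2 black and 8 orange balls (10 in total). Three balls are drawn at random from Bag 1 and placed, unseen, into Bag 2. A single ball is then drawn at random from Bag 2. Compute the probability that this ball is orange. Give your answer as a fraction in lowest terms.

Condition on how many of the transferred balls are orange (from Bag 1: 7 orange of 10; then Bag 2 has 13 total).
  0 orange: C(7,0)C(3,3)/C(10,3) = 1/120; then P = 8/13
  1 orange: C(7,1)C(3,2)/C(10,3) = 7/40; then P = 9/13
  2 orange: C(7,2)C(3,1)/C(10,3) = 21/40; then P = 10/13
  3 orange: C(7,3)C(3,0)/C(10,3) = 7/24; then P = 11/13
P(orange from Bag 2) = 101/130 ≈ 0.7769.

101/130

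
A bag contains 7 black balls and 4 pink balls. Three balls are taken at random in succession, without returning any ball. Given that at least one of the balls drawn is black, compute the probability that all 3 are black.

P(all 3 black) = C(7,3)/C(11,3) = 7/33; P(at least one black) = 1 − C(4,3)/C(11,3) = 161/165.
Since 'all 3 black' ⊆ 'at least one black', P(all 3 | at least one) = 7/33 / 161/165 = 5/23 ≈ 0.2174.

5/23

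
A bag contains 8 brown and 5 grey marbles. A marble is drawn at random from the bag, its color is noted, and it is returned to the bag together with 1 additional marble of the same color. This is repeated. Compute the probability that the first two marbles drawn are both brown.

36/91

After a brown draw the bag holds 9 brown out of 14.
P = (8/13)·(9/14) = 36/91 ≈ 0.3956.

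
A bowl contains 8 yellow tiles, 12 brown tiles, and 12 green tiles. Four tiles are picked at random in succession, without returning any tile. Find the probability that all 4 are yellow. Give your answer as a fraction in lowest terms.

Unordered draws without replacement: count favorable combinations over C(32,4).
Favorable = C(8,4) · C(12,0) · C(12,0) = 70; total = C(32,4) = 35960.
P = 70/35960 = 7/3596 ≈ 0.0019.

7/3596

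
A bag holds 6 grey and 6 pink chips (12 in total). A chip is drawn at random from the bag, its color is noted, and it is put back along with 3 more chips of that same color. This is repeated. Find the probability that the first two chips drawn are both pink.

3/10

After a pink draw the bag holds 9 pink out of 15.
P = (6/12)·(9/15) = 3/10 ≈ 0.3000.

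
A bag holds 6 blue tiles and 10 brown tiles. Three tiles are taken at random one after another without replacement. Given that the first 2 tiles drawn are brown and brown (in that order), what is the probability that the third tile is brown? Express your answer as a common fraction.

After removing 2 brown, the bag has 8 brown out of 14 remaining.
P(third is brown | given) = 8/14 = 4/7 ≈ 0.5714.

4/7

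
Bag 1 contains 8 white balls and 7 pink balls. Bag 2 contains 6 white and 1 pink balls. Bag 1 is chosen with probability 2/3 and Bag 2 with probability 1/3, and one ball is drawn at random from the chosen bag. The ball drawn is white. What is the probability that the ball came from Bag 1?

P(white | Bag 1) = 8/15; P(white | Bag 2) = 6/7.
P(white) = 2/3·8/15 + 1/3·6/7 = 202/315.
By Bayes' rule, P(Bag 1 | white) = 16/45 / 202/315 = 56/101 ≈ 0.5545.

56/101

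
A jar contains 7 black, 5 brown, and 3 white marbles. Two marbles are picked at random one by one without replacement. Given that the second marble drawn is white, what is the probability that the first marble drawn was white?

P(first=white and the second marble drawn is white) = (3/15)·(2/14) = 1/35.
P(the second marble drawn is white) = Σ over first color = 1/10 + 1/14 + 1/35 = 1/5.
By Bayes, P(first=white | the second marble drawn is white) = 1/35 / 1/5 = 1/7 ≈ 0.1429.

1/7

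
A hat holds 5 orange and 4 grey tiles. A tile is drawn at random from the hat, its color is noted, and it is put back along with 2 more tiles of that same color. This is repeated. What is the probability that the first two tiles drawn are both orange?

35/99

After a orange draw the hat holds 7 orange out of 11.
P = (5/9)·(7/11) = 35/99 ≈ 0.3535.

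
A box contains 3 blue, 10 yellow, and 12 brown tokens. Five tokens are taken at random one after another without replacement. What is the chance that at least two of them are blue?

21/230

Sum the hypergeometric tail for j = 2,…,3 blue tokens.
Favorable = C(3,2)·C(22,3) + C(3,3)·C(22,2) = 4851; total = C(25,5) = 53130.
P = 4851/53130 = 21/230 ≈ 0.0913.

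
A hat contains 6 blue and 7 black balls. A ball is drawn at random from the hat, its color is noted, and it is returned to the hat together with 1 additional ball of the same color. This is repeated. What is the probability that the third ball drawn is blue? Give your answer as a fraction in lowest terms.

6/13

Sum over the four possibilities for the first two draws (blue/not-blue each), tracking how the blue count and total change by +1 per draw.
P(third is blue) = 6/13 ≈ 0.4615. (In a Pólya urn every draw has the same marginal probability 6/13.)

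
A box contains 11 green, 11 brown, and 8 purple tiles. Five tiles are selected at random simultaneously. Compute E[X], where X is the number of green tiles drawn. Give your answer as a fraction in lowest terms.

11/6

By linearity of expectation, E[X] = Σ P(draw i is green); by symmetry each draw (even without replacement) has P(green) = 11/30.
E[X] = 5 · 11/30 = 11/6 ≈ 1.8333.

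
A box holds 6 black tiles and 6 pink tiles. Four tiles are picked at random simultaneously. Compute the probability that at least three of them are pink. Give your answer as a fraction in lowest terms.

3/11

Sum the hypergeometric tail for j = 3,…,4 pink tiles.
Favorable = C(6,3)·C(6,1) + C(6,4)·C(6,0) = 135; total = C(12,4) = 495.
P = 135/495 = 3/11 ≈ 0.2727.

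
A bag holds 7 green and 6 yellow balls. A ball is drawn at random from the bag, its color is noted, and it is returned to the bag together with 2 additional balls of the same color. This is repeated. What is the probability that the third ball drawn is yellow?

Sum over the four possibilities for the first two draws (yellow/not-yellow each), tracking how the yellow count and total change by +2 per draw.
P(third is yellow) = 6/13 ≈ 0.4615. (In a Pólya urn every draw has the same marginal probability 6/13.)

6/13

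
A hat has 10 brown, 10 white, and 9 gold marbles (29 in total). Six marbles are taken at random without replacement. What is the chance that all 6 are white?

Multiply the conditional probability of each draw in order, without replacement, so each draw removes one from its color and from the total.
P = (10/29) · (9/28) · (8/27) · (7/26) · (6/25) · (5/24) = 1/2262 ≈ 0.0004.

1/2262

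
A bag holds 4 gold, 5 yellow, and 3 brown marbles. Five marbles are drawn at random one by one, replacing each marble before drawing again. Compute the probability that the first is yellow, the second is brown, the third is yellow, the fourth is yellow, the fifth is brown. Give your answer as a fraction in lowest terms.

125/27648

Multiply the conditional probability of each draw in order, with replacement (the composition resets each draw).
P = (5/12) · (3/12) · (5/12) · (5/12) · (3/12) = 125/27648 ≈ 0.0045.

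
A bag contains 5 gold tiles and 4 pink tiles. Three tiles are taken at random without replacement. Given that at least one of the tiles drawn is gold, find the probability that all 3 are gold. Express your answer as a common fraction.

P(all 3 gold) = C(5,3)/C(9,3) = 5/42; P(at least one gold) = 1 − C(4,3)/C(9,3) = 20/21.
Since 'all 3 gold' ⊆ 'at least one gold', P(all 3 | at least one) = 5/42 / 20/21 = 1/8 ≈ 0.1250.

1/8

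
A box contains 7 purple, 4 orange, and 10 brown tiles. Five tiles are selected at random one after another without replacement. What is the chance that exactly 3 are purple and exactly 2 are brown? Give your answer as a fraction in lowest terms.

Unordered draws without replacement: count favorable combinations over C(21,5).
Favorable = C(7,3) · C(4,0) · C(10,2) = 1575; total = C(21,5) = 20349.
P = 1575/20349 = 25/323 ≈ 0.0774.

25/323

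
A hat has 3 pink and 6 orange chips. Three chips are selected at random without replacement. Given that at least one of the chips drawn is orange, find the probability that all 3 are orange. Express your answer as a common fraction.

20/83

P(all 3 orange) = C(6,3)/C(9,3) = 5/21; P(at least one orange) = 1 − C(3,3)/C(9,3) = 83/84.
Since 'all 3 orange' ⊆ 'at least one orange', P(all 3 | at least one) = 5/21 / 83/84 = 20/83 ≈ 0.2410.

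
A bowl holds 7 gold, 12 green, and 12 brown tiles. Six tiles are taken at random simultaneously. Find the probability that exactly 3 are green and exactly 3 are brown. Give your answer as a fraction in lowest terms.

48400/736281

Unordered draws without replacement: count favorable combinations over C(31,6).
Favorable = C(7,0) · C(12,3) · C(12,3) = 48400; total = C(31,6) = 736281.
P = 48400/736281 = 48400/736281 ≈ 0.0657.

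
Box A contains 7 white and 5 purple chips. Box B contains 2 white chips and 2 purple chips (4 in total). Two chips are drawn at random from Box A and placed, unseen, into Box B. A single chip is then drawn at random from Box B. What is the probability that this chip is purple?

17/36

Condition on how many of the transferred chips are purple (from Box A: 5 purple of 12; then Box B has 6 total).
  0 purple: C(5,0)C(7,2)/C(12,2) = 7/22; then P = 2/6
  1 purple: C(5,1)C(7,1)/C(12,2) = 35/66; then P = 3/6
  2 purple: C(5,2)C(7,0)/C(12,2) = 5/33; then P = 4/6
P(purple from Box B) = 17/36 ≈ 0.4722.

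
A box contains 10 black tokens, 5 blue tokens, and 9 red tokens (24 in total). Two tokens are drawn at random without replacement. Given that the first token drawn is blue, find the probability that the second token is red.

9/23

After removing 1 blue, the box has 9 red out of 23 remaining.
P(second is red | given) = 9/23 ≈ 0.3913.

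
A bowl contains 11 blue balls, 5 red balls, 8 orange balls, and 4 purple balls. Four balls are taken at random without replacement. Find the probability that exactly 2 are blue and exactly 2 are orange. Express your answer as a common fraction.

Unordered draws without replacement: count favorable combinations over C(28,4).
Favorable = C(11,2) · C(5,0) · C(8,2) · C(4,0) = 1540; total = C(28,4) = 20475.
P = 1540/20475 = 44/585 ≈ 0.0752.

44/585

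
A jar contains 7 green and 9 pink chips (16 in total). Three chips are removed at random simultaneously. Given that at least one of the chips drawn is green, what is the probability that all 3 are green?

5/68

P(all 3 green) = C(7,3)/C(16,3) = 1/16; P(at least one green) = 1 − C(9,3)/C(16,3) = 17/20.
Since 'all 3 green' ⊆ 'at least one green', P(all 3 | at least one) = 1/16 / 17/20 = 5/68 ≈ 0.0735.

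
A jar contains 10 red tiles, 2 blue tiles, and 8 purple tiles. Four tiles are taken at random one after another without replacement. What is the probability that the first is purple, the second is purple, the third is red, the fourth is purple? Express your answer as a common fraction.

Multiply the conditional probability of each draw in order, without replacement, so each draw removes one from its color and from the total.
P = (8/20) · (7/19) · (10/18) · (6/17) = 28/969 ≈ 0.0289.

28/969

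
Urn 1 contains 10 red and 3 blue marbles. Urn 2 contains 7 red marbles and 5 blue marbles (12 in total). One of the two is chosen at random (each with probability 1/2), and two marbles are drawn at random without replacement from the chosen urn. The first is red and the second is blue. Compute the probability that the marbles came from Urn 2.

91/157

P(E | Urn 1) = 5/26; P(E | Urn 2) = 35/132.
P(E) = 1/2·5/26 + 1/2·35/132 = 785/3432.
By Bayes' rule, P(Urn 2 | E) = 35/264 / 785/3432 = 91/157 ≈ 0.5796.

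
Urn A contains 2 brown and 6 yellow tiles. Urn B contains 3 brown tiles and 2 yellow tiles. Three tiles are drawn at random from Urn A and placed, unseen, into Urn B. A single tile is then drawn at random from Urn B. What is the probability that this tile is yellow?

Condition on how many of the transferred tiles are yellow (from Urn A: 6 yellow of 8; then Urn B has 8 total).
  1 yellow: C(6,1)C(2,2)/C(8,3) = 3/28; then P = 3/8
  2 yellow: C(6,2)C(2,1)/C(8,3) = 15/28; then P = 4/8
  3 yellow: C(6,3)C(2,0)/C(8,3) = 5/14; then P = 5/8
P(yellow from Urn B) = 17/32 ≈ 0.5312.

17/32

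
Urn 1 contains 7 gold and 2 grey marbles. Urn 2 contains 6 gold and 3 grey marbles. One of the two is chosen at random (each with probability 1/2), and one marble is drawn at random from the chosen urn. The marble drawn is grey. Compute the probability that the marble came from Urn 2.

3/5

P(grey | Urn 1) = 2/9; P(grey | Urn 2) = 1/3.
P(grey) = 1/2·2/9 + 1/2·1/3 = 5/18.
By Bayes' rule, P(Urn 2 | grey) = 1/6 / 5/18 = 3/5 ≈ 0.6000.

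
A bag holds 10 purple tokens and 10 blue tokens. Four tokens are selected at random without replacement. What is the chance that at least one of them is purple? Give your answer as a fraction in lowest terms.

309/323

Use the complement: P(at least one purple) = 1 − P(no purple).
P(none) = C(10,4)/C(20,4) = 210/4845.
So P = 1 − 210/4845 = 309/323 ≈ 0.9567.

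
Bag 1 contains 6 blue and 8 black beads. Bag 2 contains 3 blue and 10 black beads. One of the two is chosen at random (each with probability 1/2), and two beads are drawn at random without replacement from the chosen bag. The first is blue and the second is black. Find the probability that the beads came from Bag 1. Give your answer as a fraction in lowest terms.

P(E | Bag 1) = 24/91; P(E | Bag 2) = 5/26.
P(E) = 1/2·24/91 + 1/2·5/26 = 83/364.
By Bayes' rule, P(Bag 1 | E) = 12/91 / 83/364 = 48/83 ≈ 0.5783.

48/83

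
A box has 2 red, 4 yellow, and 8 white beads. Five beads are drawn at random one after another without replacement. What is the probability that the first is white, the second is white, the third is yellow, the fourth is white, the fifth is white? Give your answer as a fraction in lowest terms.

4/143

Multiply the conditional probability of each draw in order, without replacement, so each draw removes one from its color and from the total.
P = (8/14) · (7/13) · (4/12) · (6/11) · (5/10) = 4/143 ≈ 0.0280.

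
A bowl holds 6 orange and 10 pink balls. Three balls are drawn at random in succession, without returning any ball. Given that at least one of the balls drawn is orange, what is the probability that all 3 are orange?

1/22

P(all 3 orange) = C(6,3)/C(16,3) = 1/28; P(at least one orange) = 1 − C(10,3)/C(16,3) = 11/14.
Since 'all 3 orange' ⊆ 'at least one orange', P(all 3 | at least one) = 1/28 / 11/14 = 1/22 ≈ 0.0455.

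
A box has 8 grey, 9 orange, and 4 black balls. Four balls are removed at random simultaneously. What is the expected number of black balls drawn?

16/21

By linearity of expectation, E[X] = Σ P(draw i is black); by symmetry each draw (even without replacement) has P(black) = 4/21.
E[X] = 4 · 4/21 = 16/21 ≈ 0.7619.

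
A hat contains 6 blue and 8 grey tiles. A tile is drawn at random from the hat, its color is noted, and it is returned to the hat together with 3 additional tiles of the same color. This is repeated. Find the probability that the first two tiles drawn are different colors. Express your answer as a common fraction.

Either grey then blue, or blue then grey; after the first draw the total is 17.
P = (8/14)·(6/17) + (6/14)·(8/17) = 48/119 ≈ 0.4034.

48/119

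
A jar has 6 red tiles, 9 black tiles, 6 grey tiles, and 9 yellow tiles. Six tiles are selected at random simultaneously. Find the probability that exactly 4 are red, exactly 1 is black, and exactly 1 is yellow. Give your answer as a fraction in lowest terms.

Unordered draws without replacement: count favorable combinations over C(30,6).
Favorable = C(6,4) · C(9,1) · C(6,0) · C(9,1) = 1215; total = C(30,6) = 593775.
P = 1215/593775 = 27/13195 ≈ 0.0020.

27/13195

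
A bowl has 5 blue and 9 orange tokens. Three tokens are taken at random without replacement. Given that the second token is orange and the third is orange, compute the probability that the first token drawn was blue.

5/12

P(first=blue and the second token is orange and the third is orange) = (5/14)·(9/13)·(8/12) = 15/91.
P(E) = Σ over first color = 15/91 + 3/13 = 36/91.
By Bayes, P(first=blue | E) = 15/91 / 36/91 = 5/12 ≈ 0.4167.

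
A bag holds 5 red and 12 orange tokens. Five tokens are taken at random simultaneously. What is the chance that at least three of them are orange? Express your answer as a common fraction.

Sum the hypergeometric tail for j = 3,…,5 orange tokens.
Favorable = C(12,3)·C(5,2) + C(12,4)·C(5,1) + C(12,5)·C(5,0) = 5467; total = C(17,5) = 6188.
P = 5467/6188 = 781/884 ≈ 0.8835.

781/884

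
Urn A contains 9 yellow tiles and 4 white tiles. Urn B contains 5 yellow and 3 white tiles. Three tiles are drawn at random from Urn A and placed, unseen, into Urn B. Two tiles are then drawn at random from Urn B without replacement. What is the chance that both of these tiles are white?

6/55

Condition on how many of the transferred tiles are white (from Urn A: 4 white of 13; then Urn B has 11 total).
  0 white: C(4,0)C(9,3)/C(13,3) = 42/143; then P = C(3,2)/C(11,2) = 3/55
  1 white: C(4,1)C(9,2)/C(13,3) = 72/143; then P = C(4,2)/C(11,2) = 6/55
  2 white: C(4,2)C(9,1)/C(13,3) = 27/143; then P = C(5,2)/C(11,2) = 2/11
  3 white: C(4,3)C(9,0)/C(13,3) = 2/143; then P = C(6,2)/C(11,2) = 3/11
P(both white) = 6/55 ≈ 0.1091.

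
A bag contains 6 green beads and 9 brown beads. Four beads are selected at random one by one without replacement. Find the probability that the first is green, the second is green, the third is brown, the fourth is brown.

6/91

Multiply the conditional probability of each draw in order, without replacement, so each draw removes one from its color and from the total.
P = (6/15) · (5/14) · (9/13) · (8/12) = 6/91 ≈ 0.0659.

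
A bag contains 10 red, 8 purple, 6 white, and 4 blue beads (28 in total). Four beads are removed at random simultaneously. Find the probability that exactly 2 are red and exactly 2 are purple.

4/65

Unordered draws without replacement: count favorable combinations over C(28,4).
Favorable = C(10,2) · C(8,2) · C(6,0) · C(4,0) = 1260; total = C(28,4) = 20475.
P = 1260/20475 = 4/65 ≈ 0.0615.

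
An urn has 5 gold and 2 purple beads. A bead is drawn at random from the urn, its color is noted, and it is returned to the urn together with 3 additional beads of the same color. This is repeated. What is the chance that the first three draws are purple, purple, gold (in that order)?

5/91

Track the composition after each reinforcement of +3.
P = (2/7) · (5/10) · (5/13) = 5/91 ≈ 0.0549.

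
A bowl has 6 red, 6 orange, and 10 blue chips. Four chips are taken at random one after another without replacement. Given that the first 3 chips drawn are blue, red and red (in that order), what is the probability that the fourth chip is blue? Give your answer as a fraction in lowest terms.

9/19

After removing 2 red, 1 blue, the bowl has 9 blue out of 19 remaining.
P(fourth is blue | given) = 9/19 ≈ 0.4737.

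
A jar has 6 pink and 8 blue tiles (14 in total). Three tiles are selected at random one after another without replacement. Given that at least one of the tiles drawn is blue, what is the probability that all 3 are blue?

7/43

P(all 3 blue) = C(8,3)/C(14,3) = 2/13; P(at least one blue) = 1 − C(6,3)/C(14,3) = 86/91.
Since 'all 3 blue' ⊆ 'at least one blue', P(all 3 | at least one) = 2/13 / 86/91 = 7/43 ≈ 0.1628.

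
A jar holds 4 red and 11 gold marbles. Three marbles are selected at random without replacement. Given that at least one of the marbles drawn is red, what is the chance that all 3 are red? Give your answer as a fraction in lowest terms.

2/145

P(all 3 red) = C(4,3)/C(15,3) = 4/455; P(at least one red) = 1 − C(11,3)/C(15,3) = 58/91.
Since 'all 3 red' ⊆ 'at least one red', P(all 3 | at least one) = 4/455 / 58/91 = 2/145 ≈ 0.0138.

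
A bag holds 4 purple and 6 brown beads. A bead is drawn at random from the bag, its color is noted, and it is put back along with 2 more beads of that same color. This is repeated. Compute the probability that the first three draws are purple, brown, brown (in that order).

4/35

Track the composition after each reinforcement of +2.
P = (4/10) · (6/12) · (8/14) = 4/35 ≈ 0.1143.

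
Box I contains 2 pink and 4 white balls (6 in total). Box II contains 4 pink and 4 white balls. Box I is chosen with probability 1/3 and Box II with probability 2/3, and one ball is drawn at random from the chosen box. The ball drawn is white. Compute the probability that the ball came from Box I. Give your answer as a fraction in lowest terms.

2/5

P(white | Box I) = 2/3; P(white | Box II) = 1/2.
P(white) = 1/3·2/3 + 2/3·1/2 = 5/9.
By Bayes' rule, P(Box I | white) = 2/9 / 5/9 = 2/5 ≈ 0.4000.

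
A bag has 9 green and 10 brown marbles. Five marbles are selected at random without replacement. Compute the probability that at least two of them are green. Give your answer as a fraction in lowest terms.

Sum the hypergeometric tail for j = 2,…,5 green marbles.
Favorable = C(9,2)·C(10,3) + C(9,3)·C(10,2) + C(9,4)·C(10,1) + C(9,5)·C(10,0) = 9486; total = C(19,5) = 11628.
P = 9486/11628 = 31/38 ≈ 0.8158.

31/38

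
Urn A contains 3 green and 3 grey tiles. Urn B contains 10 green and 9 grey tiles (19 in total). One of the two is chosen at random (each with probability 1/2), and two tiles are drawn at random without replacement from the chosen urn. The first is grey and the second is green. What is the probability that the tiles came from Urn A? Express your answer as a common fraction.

P(E | Urn A) = 3/10; P(E | Urn B) = 5/19.
P(E) = 1/2·3/10 + 1/2·5/19 = 107/380.
By Bayes' rule, P(Urn A | E) = 3/20 / 107/380 = 57/107 ≈ 0.5327.

57/107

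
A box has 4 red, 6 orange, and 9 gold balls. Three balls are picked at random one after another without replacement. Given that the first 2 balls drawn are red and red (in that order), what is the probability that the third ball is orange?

After removing 2 red, the box has 6 orange out of 17 remaining.
P(third is orange | given) = 6/17 ≈ 0.3529.

6/17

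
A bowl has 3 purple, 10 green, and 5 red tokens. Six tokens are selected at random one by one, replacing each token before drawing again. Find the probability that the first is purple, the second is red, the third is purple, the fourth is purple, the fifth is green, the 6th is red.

Multiply the conditional probability of each draw in order, with replacement (the composition resets each draw).
P = (3/18) · (5/18) · (3/18) · (3/18) · (10/18) · (5/18) = 125/629856 ≈ 0.0002.

125/629856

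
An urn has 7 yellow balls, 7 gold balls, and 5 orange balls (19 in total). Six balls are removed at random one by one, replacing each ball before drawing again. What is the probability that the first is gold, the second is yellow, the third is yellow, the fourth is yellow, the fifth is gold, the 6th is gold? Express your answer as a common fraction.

117649/47045881

Multiply the conditional probability of each draw in order, with replacement (the composition resets each draw).
P = (7/19) · (7/19) · (7/19) · (7/19) · (7/19) · (7/19) = 117649/47045881 ≈ 0.0025.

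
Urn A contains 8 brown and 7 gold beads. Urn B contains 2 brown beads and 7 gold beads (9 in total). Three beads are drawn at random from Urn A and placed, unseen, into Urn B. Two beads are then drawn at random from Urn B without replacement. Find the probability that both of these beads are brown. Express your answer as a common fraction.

Condition on how many of the transferred beads are brown (from Urn A: 8 brown of 15; then Urn B has 12 total).
  0 brown: C(8,0)C(7,3)/C(15,3) = 1/13; then P = C(2,2)/C(12,2) = 1/66
  1 brown: C(8,1)C(7,2)/C(15,3) = 24/65; then P = C(3,2)/C(12,2) = 1/22
  2 brown: C(8,2)C(7,1)/C(15,3) = 28/65; then P = C(4,2)/C(12,2) = 1/11
  3 brown: C(8,3)C(7,0)/C(15,3) = 8/65; then P = C(5,2)/C(12,2) = 5/33
P(both brown) = 5/66 ≈ 0.0758.

5/66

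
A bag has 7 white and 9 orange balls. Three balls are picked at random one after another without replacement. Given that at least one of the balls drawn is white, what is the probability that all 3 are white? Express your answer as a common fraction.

P(all 3 white) = C(7,3)/C(16,3) = 1/16; P(at least one white) = 1 − C(9,3)/C(16,3) = 17/20.
Since 'all 3 white' ⊆ 'at least one white', P(all 3 | at least one) = 1/16 / 17/20 = 5/68 ≈ 0.0735.

5/68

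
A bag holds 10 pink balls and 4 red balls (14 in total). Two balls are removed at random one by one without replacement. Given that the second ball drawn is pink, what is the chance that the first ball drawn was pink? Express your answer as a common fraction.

P(first=pink and the second ball drawn is pink) = (10/14)·(9/13) = 45/91.
P(the second ball drawn is pink) = Σ over first color = 45/91 + 20/91 = 5/7.
By Bayes, P(first=pink | the second ball drawn is pink) = 45/91 / 5/7 = 9/13 ≈ 0.6923.

9/13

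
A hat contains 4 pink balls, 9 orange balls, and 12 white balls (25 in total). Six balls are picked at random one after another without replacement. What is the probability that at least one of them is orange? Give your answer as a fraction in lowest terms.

Use the complement: P(at least one orange) = 1 − P(no orange).
P(none) = C(16,6)/C(25,6) = 8008/177100.
So P = 1 − 8008/177100 = 549/575 ≈ 0.9548.

549/575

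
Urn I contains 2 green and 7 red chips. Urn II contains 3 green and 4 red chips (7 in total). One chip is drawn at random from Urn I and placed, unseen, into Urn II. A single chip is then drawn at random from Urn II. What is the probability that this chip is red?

43/72

Condition on how many of the transferred chips are red (from Urn I: 7 red of 9; then Urn II has 8 total).
  0 red: C(7,0)C(2,1)/C(9,1) = 2/9; then P = 4/8
  1 red: C(7,1)C(2,0)/C(9,1) = 7/9; then P = 5/8
P(red from Urn II) = 43/72 ≈ 0.5972.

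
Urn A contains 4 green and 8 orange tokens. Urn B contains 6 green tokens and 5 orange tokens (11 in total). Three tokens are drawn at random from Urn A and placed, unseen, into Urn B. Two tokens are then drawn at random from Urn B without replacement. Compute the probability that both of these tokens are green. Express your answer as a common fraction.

Condition on how many of the transferred tokens are green (from Urn A: 4 green of 12; then Urn B has 14 total).
  0 green: C(4,0)C(8,3)/C(12,3) = 14/55; then P = C(6,2)/C(14,2) = 15/91
  1 green: C(4,1)C(8,2)/C(12,3) = 28/55; then P = C(7,2)/C(14,2) = 3/13
  2 green: C(4,2)C(8,1)/C(12,3) = 12/55; then P = C(8,2)/C(14,2) = 4/13
  3 green: C(4,3)C(8,0)/C(12,3) = 1/55; then P = C(9,2)/C(14,2) = 36/91
P(both green) = 18/77 ≈ 0.2338.

18/77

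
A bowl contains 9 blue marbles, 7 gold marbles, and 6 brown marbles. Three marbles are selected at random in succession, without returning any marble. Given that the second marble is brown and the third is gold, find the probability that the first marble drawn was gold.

3/10

P(first=gold and the second marble is brown and the third is gold) = (7/22)·(6/21)·(6/20) = 3/110.
P(E) = Σ over first color = 9/220 + 3/110 + 1/44 = 1/11.
By Bayes, P(first=gold | E) = 3/110 / 1/11 = 3/10 ≈ 0.3000.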